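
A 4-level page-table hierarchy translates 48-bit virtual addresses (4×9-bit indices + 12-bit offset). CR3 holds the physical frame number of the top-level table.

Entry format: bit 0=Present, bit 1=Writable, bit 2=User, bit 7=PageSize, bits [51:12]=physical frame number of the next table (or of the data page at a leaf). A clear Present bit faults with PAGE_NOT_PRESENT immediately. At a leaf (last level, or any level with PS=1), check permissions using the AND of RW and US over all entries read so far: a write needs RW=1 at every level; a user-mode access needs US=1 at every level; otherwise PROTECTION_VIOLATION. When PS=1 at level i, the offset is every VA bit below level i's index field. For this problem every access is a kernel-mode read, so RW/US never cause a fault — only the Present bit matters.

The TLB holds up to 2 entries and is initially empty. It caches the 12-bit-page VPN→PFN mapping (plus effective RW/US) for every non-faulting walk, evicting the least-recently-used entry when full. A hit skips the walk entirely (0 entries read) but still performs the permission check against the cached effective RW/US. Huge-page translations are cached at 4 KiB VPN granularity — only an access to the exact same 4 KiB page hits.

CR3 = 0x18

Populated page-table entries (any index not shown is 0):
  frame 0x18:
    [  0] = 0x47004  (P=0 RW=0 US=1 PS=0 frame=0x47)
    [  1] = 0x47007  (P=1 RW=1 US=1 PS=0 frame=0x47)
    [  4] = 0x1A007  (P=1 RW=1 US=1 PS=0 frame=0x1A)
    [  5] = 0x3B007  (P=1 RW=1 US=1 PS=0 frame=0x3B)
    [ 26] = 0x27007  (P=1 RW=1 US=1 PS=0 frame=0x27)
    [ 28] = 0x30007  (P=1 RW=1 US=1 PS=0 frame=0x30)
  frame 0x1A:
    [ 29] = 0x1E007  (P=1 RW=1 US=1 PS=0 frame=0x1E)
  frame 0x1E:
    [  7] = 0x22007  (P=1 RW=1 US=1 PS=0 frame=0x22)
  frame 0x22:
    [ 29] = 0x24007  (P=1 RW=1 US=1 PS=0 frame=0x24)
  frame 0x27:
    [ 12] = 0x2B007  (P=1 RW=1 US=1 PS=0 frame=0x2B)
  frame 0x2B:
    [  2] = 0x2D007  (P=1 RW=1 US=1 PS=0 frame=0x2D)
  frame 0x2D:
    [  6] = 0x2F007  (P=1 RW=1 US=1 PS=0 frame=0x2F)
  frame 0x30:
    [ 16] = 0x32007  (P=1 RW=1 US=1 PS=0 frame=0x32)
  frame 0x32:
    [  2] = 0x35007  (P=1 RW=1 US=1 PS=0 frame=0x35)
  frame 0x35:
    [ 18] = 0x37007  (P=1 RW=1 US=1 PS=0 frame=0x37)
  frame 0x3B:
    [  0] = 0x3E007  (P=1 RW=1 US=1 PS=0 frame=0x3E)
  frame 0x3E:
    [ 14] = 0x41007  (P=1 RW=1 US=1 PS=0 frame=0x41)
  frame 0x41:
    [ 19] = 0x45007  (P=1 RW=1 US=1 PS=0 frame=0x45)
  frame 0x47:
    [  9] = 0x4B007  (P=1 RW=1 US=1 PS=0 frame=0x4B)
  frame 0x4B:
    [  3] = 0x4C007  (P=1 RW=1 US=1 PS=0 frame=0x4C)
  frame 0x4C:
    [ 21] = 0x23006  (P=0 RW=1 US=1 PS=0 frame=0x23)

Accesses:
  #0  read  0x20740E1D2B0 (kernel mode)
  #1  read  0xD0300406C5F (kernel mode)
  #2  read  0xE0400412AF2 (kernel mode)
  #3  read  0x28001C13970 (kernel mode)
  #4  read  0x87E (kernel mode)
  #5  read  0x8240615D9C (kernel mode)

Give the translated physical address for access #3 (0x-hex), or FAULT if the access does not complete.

Trace:
#0 VA=0x20740E1D2B0 (r,kernel):
  [0] read 0x18 idx=4: raw=0x1A007 flags P=1 W=1 U=1 S=0
  [1] read 0x1A idx=29: raw=0x1E007 flags P=1 W=1 U=1 S=0
  [2] read 0x1E idx=7: raw=0x22007 flags P=1 W=1 U=1 S=0
  [3] read 0x22 idx=29: raw=0x24007 flags P=1 W=1 U=1 S=0
  ⇒ phys 0x242B0  [4 reads]
#1 VA=0xD0300406C5F (r,kernel):
  [0] read 0x18 idx=26: raw=0x27007 flags P=1 W=1 U=1 S=0
  [1] read 0x27 idx=12: raw=0x2B007 flags P=1 W=1 U=1 S=0
  [2] read 0x2B idx=2: raw=0x2D007 flags P=1 W=1 U=1 S=0
  [3] read 0x2D idx=6: raw=0x2F007 flags P=1 W=1 U=1 S=0
  ⇒ phys 0x2FC5F  [4 reads]
#2 VA=0xE0400412AF2 (r,kernel):
  [0] read 0x18 idx=28: raw=0x30007 flags P=1 W=1 U=1 S=0
  [1] read 0x30 idx=16: raw=0x32007 flags P=1 W=1 U=1 S=0
  [2] read 0x32 idx=2: raw=0x35007 flags P=1 W=1 U=1 S=0
  [3] read 0x35 idx=18: raw=0x37007 flags P=1 W=1 U=1 S=0
  ⇒ phys 0x37AF2  [4 reads]
#3 VA=0x28001C13970 (r,kernel):
  [0] read 0x18 idx=5: raw=0x3B007 flags P=1 W=1 U=1 S=0
  [1] read 0x3B idx=0: raw=0x3E007 flags P=1 W=1 U=1 S=0
  [2] read 0x3E idx=14: raw=0x41007 flags P=1 W=1 U=1 S=0
  [3] read 0x41 idx=19: raw=0x45007 flags P=1 W=1 U=1 S=0
  ⇒ phys 0x45970  [4 reads]
#4 VA=0x87E (r,kernel):
  [0] read 0x18 idx=0: raw=0x47004 flags P=0 W=0 U=1 S=0
  ✗ PAGE_NOT_PRESENT  [1 reads]
#5 VA=0x8240615D9C (r,kernel):
  [0] read 0x18 idx=1: raw=0x47007 flags P=1 W=1 U=1 S=0
  [1] read 0x47 idx=9: raw=0x4B007 flags P=1 W=1 U=1 S=0
  [2] read 0x4B idx=3: raw=0x4C007 flags P=1 W=1 U=1 S=0
  [3] read 0x4C idx=21: raw=0x23006 flags P=0 W=1 U=1 S=0
  ✗ PAGE_NOT_PRESENT  [4 reads]

Access #3 PA: 0x45970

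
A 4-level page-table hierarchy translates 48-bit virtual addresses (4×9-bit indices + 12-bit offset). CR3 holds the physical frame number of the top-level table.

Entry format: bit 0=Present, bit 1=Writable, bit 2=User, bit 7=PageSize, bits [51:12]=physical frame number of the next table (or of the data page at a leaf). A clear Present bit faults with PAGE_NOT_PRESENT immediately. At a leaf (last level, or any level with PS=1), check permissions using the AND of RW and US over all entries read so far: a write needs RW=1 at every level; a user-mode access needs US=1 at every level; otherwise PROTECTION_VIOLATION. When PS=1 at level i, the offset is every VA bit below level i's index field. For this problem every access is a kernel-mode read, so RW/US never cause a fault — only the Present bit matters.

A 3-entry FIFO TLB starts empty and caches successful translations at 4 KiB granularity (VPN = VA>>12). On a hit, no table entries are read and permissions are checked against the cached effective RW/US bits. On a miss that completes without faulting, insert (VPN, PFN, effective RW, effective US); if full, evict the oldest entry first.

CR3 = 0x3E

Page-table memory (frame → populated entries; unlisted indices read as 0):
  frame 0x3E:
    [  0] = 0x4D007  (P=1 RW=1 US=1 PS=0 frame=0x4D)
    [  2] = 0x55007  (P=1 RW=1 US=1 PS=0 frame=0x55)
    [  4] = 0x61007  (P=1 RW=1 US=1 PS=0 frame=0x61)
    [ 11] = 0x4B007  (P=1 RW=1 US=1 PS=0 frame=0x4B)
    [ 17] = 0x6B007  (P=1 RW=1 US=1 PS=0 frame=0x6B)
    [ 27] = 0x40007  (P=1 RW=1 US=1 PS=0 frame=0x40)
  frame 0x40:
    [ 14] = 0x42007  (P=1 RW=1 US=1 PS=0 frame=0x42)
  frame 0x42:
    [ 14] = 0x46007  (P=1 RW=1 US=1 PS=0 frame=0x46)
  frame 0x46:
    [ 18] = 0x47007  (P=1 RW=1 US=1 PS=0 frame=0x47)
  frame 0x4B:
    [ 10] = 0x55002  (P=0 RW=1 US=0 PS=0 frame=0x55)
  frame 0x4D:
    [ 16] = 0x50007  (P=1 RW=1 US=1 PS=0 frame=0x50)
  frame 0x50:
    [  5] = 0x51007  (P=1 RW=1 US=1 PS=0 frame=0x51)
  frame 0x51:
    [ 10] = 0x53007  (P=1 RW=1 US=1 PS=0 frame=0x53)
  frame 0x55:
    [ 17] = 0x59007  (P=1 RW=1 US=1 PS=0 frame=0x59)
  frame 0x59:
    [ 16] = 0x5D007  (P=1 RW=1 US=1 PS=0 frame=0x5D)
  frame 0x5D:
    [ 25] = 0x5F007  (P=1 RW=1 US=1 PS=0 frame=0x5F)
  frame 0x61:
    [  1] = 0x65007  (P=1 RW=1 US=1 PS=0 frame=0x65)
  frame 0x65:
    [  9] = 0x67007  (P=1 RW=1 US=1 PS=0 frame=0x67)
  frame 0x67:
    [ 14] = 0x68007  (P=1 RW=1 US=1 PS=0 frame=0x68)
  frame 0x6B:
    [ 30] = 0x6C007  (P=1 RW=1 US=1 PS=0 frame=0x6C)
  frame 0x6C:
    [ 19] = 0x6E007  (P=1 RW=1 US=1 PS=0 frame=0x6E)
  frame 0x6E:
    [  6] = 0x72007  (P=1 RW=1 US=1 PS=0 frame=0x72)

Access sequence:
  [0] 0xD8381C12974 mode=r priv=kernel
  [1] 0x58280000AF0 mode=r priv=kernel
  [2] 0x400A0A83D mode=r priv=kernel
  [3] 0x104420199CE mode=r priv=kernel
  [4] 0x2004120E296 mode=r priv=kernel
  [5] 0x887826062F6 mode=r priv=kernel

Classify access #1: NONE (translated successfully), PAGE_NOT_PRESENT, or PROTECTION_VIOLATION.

Walk each access:
#0 VA=0xD8381C12974 (r,kernel):
  [0] read 0x3E idx=27: raw=0x40007 flags P=1 W=1 U=1 S=0
  [1] read 0x40 idx=14: raw=0x42007 flags P=1 W=1 U=1 S=0
  [2] read 0x42 idx=14: raw=0x46007 flags P=1 W=1 U=1 S=0
  [3] read 0x46 idx=18: raw=0x47007 flags P=1 W=1 U=1 S=0
  ⇒ phys 0x47974  [4 reads]
#1 VA=0x58280000AF0 (r,kernel):
  [0] read 0x3E idx=11: raw=0x4B007 flags P=1 W=1 U=1 S=0
  [1] read 0x4B idx=10: raw=0x55002 flags P=0 W=1 U=0 S=0
  ⇒ fault: PAGE_NOT_PRESENT  — 2 lookups
#2 VA=0x400A0A83D (r,kernel):
  [0] read 0x3E idx=0: raw=0x4D007 flags P=1 W=1 U=1 S=0
  [1] read 0x4D idx=16: raw=0x50007 flags P=1 W=1 U=1 S=0
  [2] read 0x50 idx=5: raw=0x51007 flags P=1 W=1 U=1 S=0
  [3] read 0x51 idx=10: raw=0x53007 flags P=1 W=1 U=1 S=0
  ⇒ phys 0x5383D  [4 reads]
#3 VA=0x104420199CE (r,kernel):
  [0] read 0x3E idx=2: raw=0x55007 flags P=1 W=1 U=1 S=0
  [1] read 0x55 idx=17: raw=0x59007 flags P=1 W=1 U=1 S=0
  [2] read 0x59 idx=16: raw=0x5D007 flags P=1 W=1 U=1 S=0
  [3] read 0x5D idx=25: raw=0x5F007 flags P=1 W=1 U=1 S=0
  ⇒ phys 0x5F9CE  [4 reads]
#4 VA=0x2004120E296 (r,kernel):
  [0] read 0x3E idx=4: raw=0x61007 flags P=1 W=1 U=1 S=0
  [1] read 0x61 idx=1: raw=0x65007 flags P=1 W=1 U=1 S=0
  [2] read 0x65 idx=9: raw=0x67007 flags P=1 W=1 U=1 S=0
  [3] read 0x67 idx=14: raw=0x68007 flags P=1 W=1 U=1 S=0
  ⇒ phys 0x68296  [4 reads]
#5 VA=0x887826062F6 (r,kernel):
  [0] read 0x3E idx=17: raw=0x6B007 flags P=1 W=1 U=1 S=0
  [1] read 0x6B idx=30: raw=0x6C007 flags P=1 W=1 U=1 S=0
  [2] read 0x6C idx=19: raw=0x6E007 flags P=1 W=1 U=1 S=0
  [3] read 0x6E idx=6: raw=0x72007 flags P=1 W=1 U=1 S=0
  ⇒ phys 0x722F6  [4 reads]

Access #1 fault: PAGE_NOT_PRESENT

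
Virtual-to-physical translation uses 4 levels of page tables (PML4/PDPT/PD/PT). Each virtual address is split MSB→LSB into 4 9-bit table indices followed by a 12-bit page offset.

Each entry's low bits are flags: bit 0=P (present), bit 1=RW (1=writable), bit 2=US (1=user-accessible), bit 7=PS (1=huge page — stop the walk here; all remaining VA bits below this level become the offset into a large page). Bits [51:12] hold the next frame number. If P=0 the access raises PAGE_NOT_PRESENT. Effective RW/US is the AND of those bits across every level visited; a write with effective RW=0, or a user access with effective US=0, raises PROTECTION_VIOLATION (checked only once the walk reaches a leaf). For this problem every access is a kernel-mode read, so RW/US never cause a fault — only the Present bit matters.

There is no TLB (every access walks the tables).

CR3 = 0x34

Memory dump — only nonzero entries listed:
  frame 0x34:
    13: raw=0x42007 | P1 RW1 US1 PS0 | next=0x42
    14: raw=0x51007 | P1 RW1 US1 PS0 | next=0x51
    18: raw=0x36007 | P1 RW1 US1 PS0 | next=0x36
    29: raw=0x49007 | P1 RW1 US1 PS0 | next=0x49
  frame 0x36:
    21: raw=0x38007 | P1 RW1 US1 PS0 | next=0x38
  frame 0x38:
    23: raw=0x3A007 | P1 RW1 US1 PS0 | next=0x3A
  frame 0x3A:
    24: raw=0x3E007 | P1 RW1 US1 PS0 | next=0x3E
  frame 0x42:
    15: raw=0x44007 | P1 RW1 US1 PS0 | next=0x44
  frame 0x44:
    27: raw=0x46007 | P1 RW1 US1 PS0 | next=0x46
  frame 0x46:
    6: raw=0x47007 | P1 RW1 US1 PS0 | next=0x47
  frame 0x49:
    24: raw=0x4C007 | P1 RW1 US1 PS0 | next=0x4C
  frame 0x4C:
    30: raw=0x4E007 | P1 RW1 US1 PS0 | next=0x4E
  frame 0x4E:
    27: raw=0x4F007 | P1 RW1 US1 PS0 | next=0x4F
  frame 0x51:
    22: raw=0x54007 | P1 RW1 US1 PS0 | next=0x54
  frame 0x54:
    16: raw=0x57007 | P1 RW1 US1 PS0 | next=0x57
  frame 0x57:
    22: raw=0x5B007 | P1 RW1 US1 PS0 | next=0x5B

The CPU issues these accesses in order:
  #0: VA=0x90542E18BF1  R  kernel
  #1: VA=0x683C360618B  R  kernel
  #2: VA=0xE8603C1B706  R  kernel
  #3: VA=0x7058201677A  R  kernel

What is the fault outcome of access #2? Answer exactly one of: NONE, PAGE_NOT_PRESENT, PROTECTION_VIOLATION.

Walk each access:
#0 VA=0x90542E18BF1 (r,kernel):
  L0: frame=0x34 idx=18 entry=0x36007 [P=1 RW=1 US=1 PS=0]
  L1: frame=0x36 idx=21 entry=0x38007 [P=1 RW=1 US=1 PS=0]
  L2: frame=0x38 idx=23 entry=0x3A007 [P=1 RW=1 US=1 PS=0]
  L3: frame=0x3A idx=24 entry=0x3E007 [P=1 RW=1 US=1 PS=0]
  ⇒ phys 0x3EBF1  [4 reads]
#1 VA=0x683C360618B (r,kernel):
  L0: frame=0x34 idx=13 entry=0x42007 [P=1 RW=1 US=1 PS=0]
  L1: frame=0x42 idx=15 entry=0x44007 [P=1 RW=1 US=1 PS=0]
  L2: frame=0x44 idx=27 entry=0x46007 [P=1 RW=1 US=1 PS=0]
  L3: frame=0x46 idx=6 entry=0x47007 [P=1 RW=1 US=1 PS=0]
  ⇒ phys 0x4718B  [4 reads]
#2 VA=0xE8603C1B706 (r,kernel):
  L0: frame=0x34 idx=29 entry=0x49007 [P=1 RW=1 US=1 PS=0]
  L1: frame=0x49 idx=24 entry=0x4C007 [P=1 RW=1 US=1 PS=0]
  L2: frame=0x4C idx=30 entry=0x4E007 [P=1 RW=1 US=1 PS=0]
  L3: frame=0x4E idx=27 entry=0x4F007 [P=1 RW=1 US=1 PS=0]
  ⇒ phys 0x4F706  [4 reads]
#3 VA=0x7058201677A (r,kernel):
  L0: frame=0x34 idx=14 entry=0x51007 [P=1 RW=1 US=1 PS=0]
  L1: frame=0x51 idx=22 entry=0x54007 [P=1 RW=1 US=1 PS=0]
  L2: frame=0x54 idx=16 entry=0x57007 [P=1 RW=1 US=1 PS=0]
  L3: frame=0x57 idx=22 entry=0x5B007 [P=1 RW=1 US=1 PS=0]
  ⇒ phys 0x5B77A  [4 reads]

Access #2 fault: NONE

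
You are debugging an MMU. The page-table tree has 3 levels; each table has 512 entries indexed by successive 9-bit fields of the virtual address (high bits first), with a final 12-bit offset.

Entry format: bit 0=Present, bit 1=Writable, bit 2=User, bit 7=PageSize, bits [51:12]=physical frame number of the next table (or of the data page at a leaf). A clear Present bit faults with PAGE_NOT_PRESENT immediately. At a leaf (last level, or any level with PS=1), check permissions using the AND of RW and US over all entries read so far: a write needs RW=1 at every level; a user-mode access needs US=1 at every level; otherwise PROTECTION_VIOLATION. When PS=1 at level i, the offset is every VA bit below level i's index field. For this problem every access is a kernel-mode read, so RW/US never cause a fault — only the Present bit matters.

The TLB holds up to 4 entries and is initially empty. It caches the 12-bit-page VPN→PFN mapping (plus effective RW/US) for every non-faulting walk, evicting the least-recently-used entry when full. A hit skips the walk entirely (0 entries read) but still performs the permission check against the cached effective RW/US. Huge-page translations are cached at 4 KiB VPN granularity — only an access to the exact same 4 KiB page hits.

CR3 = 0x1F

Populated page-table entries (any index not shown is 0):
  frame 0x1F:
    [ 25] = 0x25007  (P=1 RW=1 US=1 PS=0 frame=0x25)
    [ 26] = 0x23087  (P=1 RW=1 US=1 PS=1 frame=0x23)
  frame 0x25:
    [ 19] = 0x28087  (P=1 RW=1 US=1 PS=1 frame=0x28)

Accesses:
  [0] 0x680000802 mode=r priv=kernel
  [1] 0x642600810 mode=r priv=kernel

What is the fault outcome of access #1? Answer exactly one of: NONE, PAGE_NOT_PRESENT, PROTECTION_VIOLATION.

Per-access translation:
#0 VA=0x680000802 (r,kernel):
  L0: frame=0x1F idx=26 entry=0x23087 [P=1 RW=1 US=1 PS=1]
  ⇒ phys 0x23802 (huge @L0)  [1 reads]
#1 VA=0x642600810 (r,kernel):
  L0: frame=0x1F idx=25 entry=0x25007 [P=1 RW=1 US=1 PS=0]
  L1: frame=0x25 idx=19 entry=0x28087 [P=1 RW=1 US=1 PS=1]
  ⇒ phys 0x28810 (huge @L1)  [2 reads]

Access #1 fault: NONE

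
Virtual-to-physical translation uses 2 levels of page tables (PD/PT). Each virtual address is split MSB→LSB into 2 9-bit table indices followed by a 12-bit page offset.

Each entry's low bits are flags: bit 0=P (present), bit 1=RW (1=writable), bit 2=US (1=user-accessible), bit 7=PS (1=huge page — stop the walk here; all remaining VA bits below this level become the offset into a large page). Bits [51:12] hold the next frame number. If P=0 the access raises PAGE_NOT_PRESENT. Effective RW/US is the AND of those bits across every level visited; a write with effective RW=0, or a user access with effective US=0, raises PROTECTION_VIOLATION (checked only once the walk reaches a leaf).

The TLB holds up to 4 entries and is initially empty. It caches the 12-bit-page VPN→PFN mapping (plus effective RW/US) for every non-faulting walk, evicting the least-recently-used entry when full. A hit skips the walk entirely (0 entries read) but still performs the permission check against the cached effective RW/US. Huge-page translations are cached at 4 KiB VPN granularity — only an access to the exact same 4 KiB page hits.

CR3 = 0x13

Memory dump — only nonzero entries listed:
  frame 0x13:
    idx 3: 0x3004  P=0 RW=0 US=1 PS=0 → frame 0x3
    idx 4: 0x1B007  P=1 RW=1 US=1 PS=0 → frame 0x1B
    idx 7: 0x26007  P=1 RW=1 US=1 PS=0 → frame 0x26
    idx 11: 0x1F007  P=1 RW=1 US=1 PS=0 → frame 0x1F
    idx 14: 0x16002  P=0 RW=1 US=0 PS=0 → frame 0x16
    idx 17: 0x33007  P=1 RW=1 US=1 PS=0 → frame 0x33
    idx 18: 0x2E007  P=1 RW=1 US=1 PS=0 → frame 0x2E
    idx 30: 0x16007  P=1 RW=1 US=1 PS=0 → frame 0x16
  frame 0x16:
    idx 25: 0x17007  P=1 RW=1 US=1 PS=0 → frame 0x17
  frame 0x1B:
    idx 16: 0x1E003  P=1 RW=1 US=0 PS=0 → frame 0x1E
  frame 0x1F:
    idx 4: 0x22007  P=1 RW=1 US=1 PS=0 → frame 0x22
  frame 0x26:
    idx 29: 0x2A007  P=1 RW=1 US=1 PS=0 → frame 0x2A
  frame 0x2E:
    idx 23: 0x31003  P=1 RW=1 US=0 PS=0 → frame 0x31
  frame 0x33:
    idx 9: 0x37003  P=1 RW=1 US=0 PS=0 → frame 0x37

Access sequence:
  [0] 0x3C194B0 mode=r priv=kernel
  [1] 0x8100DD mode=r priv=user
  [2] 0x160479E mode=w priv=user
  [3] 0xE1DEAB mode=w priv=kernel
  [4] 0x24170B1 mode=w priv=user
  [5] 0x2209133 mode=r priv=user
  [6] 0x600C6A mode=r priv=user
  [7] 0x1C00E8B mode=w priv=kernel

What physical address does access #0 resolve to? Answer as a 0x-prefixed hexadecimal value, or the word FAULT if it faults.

Trace:
#0 VA=0x3C194B0 (r,kernel):
  [0] read 0x13 idx=30: raw=0x16007 flags P=1 W=1 U=1 S=0
  [1] read 0x16 idx=25: raw=0x17007 flags P=1 W=1 U=1 S=0
  ✓ 0x174B0  — 2 lookups
#1 VA=0x8100DD (r,user):
  [0] read 0x13 idx=4: raw=0x1B007 flags P=1 W=1 U=1 S=0
  [1] read 0x1B idx=16: raw=0x1E003 flags P=1 W=1 U=0 S=0
  ✗ PROTECTION_VIOLATION  [2 reads]
#2 VA=0x160479E (w,user):
  [0] read 0x13 idx=11: raw=0x1F007 flags P=1 W=1 U=1 S=0
  [1] read 0x1F idx=4: raw=0x22007 flags P=1 W=1 U=1 S=0
  ✓ 0x2279E  — 2 lookups
#3 VA=0xE1DEAB (w,kernel):
  [0] read 0x13 idx=7: raw=0x26007 flags P=1 W=1 U=1 S=0
  [1] read 0x26 idx=29: raw=0x2A007 flags P=1 W=1 U=1 S=0
  ✓ 0x2AEAB  — 2 lookups
#4 VA=0x24170B1 (w,user):
  [0] read 0x13 idx=18: raw=0x2E007 flags P=1 W=1 U=1 S=0
  [1] read 0x2E idx=23: raw=0x31003 flags P=1 W=1 U=0 S=0
  ✗ PROTECTION_VIOLATION  [2 reads]
#5 VA=0x2209133 (r,user):
  [0] read 0x13 idx=17: raw=0x33007 flags P=1 W=1 U=1 S=0
  [1] read 0x33 idx=9: raw=0x37003 flags P=1 W=1 U=0 S=0
  ✗ PROTECTION_VIOLATION  [2 reads]
#6 VA=0x600C6A (r,user):
  [0] read 0x13 idx=3: raw=0x3004 flags P=0 W=0 U=1 S=0
  ✗ PAGE_NOT_PRESENT  [1 reads]
#7 VA=0x1C00E8B (w,kernel):
  [0] read 0x13 idx=14: raw=0x16002 flags P=0 W=1 U=0 S=0
  ✗ PAGE_NOT_PRESENT  [1 reads]

Access #0 PA: 0x174B0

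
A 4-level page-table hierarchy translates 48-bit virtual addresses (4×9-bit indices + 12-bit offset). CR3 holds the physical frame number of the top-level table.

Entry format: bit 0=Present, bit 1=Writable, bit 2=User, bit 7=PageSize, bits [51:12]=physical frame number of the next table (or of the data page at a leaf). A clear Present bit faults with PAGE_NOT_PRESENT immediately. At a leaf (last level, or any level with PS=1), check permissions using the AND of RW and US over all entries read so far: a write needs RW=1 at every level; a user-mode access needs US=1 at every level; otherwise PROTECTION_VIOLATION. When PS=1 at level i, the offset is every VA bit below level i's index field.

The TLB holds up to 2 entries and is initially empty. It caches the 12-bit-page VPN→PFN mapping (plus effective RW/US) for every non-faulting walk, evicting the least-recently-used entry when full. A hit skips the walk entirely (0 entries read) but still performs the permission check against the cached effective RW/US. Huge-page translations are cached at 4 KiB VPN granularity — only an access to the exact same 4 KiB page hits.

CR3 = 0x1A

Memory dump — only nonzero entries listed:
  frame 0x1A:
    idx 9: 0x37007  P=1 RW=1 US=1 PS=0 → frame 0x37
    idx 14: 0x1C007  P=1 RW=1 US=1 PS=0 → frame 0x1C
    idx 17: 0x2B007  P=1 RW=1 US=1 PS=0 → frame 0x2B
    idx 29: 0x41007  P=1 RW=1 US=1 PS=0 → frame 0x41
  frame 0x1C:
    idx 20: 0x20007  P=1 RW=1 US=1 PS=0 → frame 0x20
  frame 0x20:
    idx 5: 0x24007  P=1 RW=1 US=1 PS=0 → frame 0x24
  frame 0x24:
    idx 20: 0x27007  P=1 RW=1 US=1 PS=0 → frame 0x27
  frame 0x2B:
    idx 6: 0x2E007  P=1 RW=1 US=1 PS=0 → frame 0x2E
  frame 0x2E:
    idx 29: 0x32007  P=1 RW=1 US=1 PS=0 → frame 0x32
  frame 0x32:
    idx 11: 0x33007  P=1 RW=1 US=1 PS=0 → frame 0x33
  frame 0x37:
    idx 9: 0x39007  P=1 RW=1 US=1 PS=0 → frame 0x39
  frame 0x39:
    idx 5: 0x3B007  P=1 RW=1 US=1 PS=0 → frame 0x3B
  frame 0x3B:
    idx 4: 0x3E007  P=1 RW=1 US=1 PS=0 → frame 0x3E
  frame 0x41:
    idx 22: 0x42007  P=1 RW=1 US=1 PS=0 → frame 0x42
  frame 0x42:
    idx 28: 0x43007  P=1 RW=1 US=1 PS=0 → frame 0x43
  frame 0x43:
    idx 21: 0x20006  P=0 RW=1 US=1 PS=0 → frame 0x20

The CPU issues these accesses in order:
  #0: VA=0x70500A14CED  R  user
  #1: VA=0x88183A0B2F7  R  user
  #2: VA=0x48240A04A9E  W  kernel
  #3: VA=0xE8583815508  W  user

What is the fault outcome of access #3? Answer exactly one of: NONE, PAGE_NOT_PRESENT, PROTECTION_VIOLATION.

Per-access translation:
#0 VA=0x70500A14CED (r,user):
  [0] read 0x1A idx=14: raw=0x1C007 flags P=1 W=1 U=1 S=0
  [1] read 0x1C idx=20: raw=0x20007 flags P=1 W=1 U=1 S=0
  [2] read 0x20 idx=5: raw=0x24007 flags P=1 W=1 U=1 S=0
  [3] read 0x24 idx=20: raw=0x27007 flags P=1 W=1 U=1 S=0
  → PA=0x27CED  (4 entries read)
#1 VA=0x88183A0B2F7 (r,user):
  [0] read 0x1A idx=17: raw=0x2B007 flags P=1 W=1 U=1 S=0
  [1] read 0x2B idx=6: raw=0x2E007 flags P=1 W=1 U=1 S=0
  [2] read 0x2E idx=29: raw=0x32007 flags P=1 W=1 U=1 S=0
  [3] read 0x32 idx=11: raw=0x33007 flags P=1 W=1 U=1 S=0
  → PA=0x332F7  (4 entries read)
#2 VA=0x48240A04A9E (w,kernel):
  [0] read 0x1A idx=9: raw=0x37007 flags P=1 W=1 U=1 S=0
  [1] read 0x37 idx=9: raw=0x39007 flags P=1 W=1 U=1 S=0
  [2] read 0x39 idx=5: raw=0x3B007 flags P=1 W=1 U=1 S=0
  [3] read 0x3B idx=4: raw=0x3E007 flags P=1 W=1 U=1 S=0
  → PA=0x3EA9E  (4 entries read)
#3 VA=0xE8583815508 (w,user):
  [0] read 0x1A idx=29: raw=0x41007 flags P=1 W=1 U=1 S=0
  [1] read 0x41 idx=22: raw=0x42007 flags P=1 W=1 U=1 S=0
  [2] read 0x42 idx=28: raw=0x43007 flags P=1 W=1 U=1 S=0
  [3] read 0x43 idx=21: raw=0x20006 flags P=0 W=1 U=1 S=0
  ✗ PAGE_NOT_PRESENT  [4 reads]

Access #3 fault: PAGE_NOT_PRESENT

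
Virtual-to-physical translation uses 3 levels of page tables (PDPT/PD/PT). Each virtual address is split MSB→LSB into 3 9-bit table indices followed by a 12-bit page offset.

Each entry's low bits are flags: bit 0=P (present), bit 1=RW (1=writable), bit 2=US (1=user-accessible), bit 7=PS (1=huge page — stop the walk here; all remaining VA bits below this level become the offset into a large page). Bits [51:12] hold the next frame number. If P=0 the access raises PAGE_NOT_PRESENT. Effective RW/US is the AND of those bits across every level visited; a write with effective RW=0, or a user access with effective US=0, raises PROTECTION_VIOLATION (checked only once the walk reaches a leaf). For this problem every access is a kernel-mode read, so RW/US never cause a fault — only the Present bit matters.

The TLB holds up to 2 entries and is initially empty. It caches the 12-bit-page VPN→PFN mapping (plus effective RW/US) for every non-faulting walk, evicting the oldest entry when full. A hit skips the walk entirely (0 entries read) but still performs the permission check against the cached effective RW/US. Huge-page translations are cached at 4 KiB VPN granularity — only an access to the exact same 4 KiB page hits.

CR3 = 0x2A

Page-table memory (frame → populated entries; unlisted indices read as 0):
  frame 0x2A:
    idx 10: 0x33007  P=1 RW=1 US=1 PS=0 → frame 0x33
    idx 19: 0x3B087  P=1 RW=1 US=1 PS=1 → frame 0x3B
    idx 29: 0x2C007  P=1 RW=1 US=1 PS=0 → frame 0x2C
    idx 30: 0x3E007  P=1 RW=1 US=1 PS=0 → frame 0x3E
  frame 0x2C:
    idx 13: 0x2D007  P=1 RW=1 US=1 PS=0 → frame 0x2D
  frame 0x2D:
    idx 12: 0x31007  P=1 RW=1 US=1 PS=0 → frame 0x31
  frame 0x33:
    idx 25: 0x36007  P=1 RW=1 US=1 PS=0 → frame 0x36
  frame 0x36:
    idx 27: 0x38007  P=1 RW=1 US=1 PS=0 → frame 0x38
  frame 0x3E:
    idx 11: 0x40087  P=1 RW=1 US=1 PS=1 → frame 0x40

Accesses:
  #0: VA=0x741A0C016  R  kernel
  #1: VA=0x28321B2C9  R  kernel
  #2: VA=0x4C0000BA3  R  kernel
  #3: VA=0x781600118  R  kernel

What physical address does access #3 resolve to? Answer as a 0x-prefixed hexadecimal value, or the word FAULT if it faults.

Per-access translation:
#0 VA=0x741A0C016 (r,kernel):
  L0: frame=0x2A idx=29 entry=0x2C007 [P=1 RW=1 US=1 PS=0]
  L1: frame=0x2C idx=13 entry=0x2D007 [P=1 RW=1 US=1 PS=0]
  L2: frame=0x2D idx=12 entry=0x31007 [P=1 RW=1 US=1 PS=0]
  ⇒ phys 0x31016  [3 reads]
#1 VA=0x28321B2C9 (r,kernel):
  L0: frame=0x2A idx=10 entry=0x33007 [P=1 RW=1 US=1 PS=0]
  L1: frame=0x33 idx=25 entry=0x36007 [P=1 RW=1 US=1 PS=0]
  L2: frame=0x36 idx=27 entry=0x38007 [P=1 RW=1 US=1 PS=0]
  ⇒ phys 0x382C9  [3 reads]
#2 VA=0x4C0000BA3 (r,kernel):
  L0: frame=0x2A idx=19 entry=0x3B087 [P=1 RW=1 US=1 PS=1]
  ⇒ phys 0x3BBA3 (huge @L0)  [1 reads]
#3 VA=0x781600118 (r,kernel):
  L0: frame=0x2A idx=30 entry=0x3E007 [P=1 RW=1 US=1 PS=0]
  L1: frame=0x3E idx=11 entry=0x40087 [P=1 RW=1 US=1 PS=1]
  ⇒ phys 0x40118 (huge @L1)  [2 reads]

Access #3 PA: 0x40118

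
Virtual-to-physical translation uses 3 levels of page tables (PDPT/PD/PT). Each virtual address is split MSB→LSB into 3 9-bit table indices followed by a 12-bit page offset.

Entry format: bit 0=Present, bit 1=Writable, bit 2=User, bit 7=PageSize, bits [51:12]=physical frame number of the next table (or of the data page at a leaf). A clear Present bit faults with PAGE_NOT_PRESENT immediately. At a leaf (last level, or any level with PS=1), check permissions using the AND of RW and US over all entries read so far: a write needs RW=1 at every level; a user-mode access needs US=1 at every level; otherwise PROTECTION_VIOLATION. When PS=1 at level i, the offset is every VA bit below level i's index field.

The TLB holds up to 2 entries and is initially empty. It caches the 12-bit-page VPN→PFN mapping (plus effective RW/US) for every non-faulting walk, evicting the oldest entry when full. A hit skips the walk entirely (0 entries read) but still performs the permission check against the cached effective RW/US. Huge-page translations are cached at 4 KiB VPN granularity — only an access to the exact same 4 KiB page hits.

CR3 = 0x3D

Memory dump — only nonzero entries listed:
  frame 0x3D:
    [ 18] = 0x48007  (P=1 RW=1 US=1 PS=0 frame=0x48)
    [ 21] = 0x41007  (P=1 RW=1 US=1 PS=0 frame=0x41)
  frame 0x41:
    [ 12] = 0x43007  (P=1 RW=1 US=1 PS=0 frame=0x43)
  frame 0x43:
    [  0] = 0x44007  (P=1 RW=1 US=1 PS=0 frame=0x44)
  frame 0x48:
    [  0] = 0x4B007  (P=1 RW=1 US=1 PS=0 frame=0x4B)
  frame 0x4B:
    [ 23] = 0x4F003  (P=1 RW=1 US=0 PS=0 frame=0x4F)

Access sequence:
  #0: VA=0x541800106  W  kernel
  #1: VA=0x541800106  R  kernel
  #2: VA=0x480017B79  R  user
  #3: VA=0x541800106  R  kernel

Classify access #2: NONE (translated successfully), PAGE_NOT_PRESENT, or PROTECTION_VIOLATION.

Trace:
#0 VA=0x541800106 (w,kernel):
  [0] read 0x3D idx=21: raw=0x41007 flags P=1 W=1 U=1 S=0
  [1] read 0x41 idx=12: raw=0x43007 flags P=1 W=1 U=1 S=0
  [2] read 0x43 idx=0: raw=0x44007 flags P=1 W=1 U=1 S=0
  ⇒ phys 0x44106  [3 reads]
#1 VA=0x541800106 (r,kernel):
  TLB hit vpn=0x541800 → PA=0x44106
#2 VA=0x480017B79 (r,user):
  [0] read 0x3D idx=18: raw=0x48007 flags P=1 W=1 U=1 S=0
  [1] read 0x48 idx=0: raw=0x4B007 flags P=1 W=1 U=1 S=0
  [2] read 0x4B idx=23: raw=0x4F003 flags P=1 W=1 U=0 S=0
  → PROTECTION_VIOLATION  (3 entries read)
#3 VA=0x541800106 (r,kernel):
  TLB hit vpn=0x541800 → PA=0x44106

Access #2 fault: PROTECTION_VIOLATION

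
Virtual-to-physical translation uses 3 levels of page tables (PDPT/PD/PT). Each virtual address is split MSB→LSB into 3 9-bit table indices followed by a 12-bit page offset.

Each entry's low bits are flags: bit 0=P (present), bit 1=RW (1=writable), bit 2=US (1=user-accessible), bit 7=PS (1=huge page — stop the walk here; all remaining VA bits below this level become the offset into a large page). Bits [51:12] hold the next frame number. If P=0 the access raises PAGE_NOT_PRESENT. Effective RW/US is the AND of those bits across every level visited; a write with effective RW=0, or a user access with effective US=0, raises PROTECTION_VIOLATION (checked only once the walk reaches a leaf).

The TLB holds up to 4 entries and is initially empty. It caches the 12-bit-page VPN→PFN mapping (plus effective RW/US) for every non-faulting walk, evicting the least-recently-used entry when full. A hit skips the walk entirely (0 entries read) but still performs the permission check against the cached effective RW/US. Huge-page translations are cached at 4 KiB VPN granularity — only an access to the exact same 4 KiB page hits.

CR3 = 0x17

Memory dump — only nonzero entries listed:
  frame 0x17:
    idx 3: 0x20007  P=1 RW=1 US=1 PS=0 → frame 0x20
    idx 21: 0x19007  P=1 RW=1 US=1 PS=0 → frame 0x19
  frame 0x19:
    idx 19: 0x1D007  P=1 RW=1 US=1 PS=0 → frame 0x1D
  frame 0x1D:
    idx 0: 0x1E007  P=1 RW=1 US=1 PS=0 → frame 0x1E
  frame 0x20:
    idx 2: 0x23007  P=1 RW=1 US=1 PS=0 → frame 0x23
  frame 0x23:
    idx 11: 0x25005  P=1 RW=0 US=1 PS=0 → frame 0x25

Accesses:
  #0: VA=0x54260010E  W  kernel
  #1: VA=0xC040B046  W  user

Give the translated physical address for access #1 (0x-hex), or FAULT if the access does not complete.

Per-access translation:
#0 VA=0x54260010E (w,kernel):
  [0] read 0x17 idx=21: raw=0x19007 flags P=1 W=1 U=1 S=0
  [1] read 0x19 idx=19: raw=0x1D007 flags P=1 W=1 U=1 S=0
  [2] read 0x1D idx=0: raw=0x1E007 flags P=1 W=1 U=1 S=0
  → PA=0x1E10E  (3 entries read)
#1 VA=0xC040B046 (w,user):
  [0] read 0x17 idx=3: raw=0x20007 flags P=1 W=1 U=1 S=0
  [1] read 0x20 idx=2: raw=0x23007 flags P=1 W=1 U=1 S=0
  [2] read 0x23 idx=11: raw=0x25005 flags P=1 W=0 U=1 S=0
  ⇒ fault: PROTECTION_VIOLATION  — 3 lookups

Access #1 PA: FAULT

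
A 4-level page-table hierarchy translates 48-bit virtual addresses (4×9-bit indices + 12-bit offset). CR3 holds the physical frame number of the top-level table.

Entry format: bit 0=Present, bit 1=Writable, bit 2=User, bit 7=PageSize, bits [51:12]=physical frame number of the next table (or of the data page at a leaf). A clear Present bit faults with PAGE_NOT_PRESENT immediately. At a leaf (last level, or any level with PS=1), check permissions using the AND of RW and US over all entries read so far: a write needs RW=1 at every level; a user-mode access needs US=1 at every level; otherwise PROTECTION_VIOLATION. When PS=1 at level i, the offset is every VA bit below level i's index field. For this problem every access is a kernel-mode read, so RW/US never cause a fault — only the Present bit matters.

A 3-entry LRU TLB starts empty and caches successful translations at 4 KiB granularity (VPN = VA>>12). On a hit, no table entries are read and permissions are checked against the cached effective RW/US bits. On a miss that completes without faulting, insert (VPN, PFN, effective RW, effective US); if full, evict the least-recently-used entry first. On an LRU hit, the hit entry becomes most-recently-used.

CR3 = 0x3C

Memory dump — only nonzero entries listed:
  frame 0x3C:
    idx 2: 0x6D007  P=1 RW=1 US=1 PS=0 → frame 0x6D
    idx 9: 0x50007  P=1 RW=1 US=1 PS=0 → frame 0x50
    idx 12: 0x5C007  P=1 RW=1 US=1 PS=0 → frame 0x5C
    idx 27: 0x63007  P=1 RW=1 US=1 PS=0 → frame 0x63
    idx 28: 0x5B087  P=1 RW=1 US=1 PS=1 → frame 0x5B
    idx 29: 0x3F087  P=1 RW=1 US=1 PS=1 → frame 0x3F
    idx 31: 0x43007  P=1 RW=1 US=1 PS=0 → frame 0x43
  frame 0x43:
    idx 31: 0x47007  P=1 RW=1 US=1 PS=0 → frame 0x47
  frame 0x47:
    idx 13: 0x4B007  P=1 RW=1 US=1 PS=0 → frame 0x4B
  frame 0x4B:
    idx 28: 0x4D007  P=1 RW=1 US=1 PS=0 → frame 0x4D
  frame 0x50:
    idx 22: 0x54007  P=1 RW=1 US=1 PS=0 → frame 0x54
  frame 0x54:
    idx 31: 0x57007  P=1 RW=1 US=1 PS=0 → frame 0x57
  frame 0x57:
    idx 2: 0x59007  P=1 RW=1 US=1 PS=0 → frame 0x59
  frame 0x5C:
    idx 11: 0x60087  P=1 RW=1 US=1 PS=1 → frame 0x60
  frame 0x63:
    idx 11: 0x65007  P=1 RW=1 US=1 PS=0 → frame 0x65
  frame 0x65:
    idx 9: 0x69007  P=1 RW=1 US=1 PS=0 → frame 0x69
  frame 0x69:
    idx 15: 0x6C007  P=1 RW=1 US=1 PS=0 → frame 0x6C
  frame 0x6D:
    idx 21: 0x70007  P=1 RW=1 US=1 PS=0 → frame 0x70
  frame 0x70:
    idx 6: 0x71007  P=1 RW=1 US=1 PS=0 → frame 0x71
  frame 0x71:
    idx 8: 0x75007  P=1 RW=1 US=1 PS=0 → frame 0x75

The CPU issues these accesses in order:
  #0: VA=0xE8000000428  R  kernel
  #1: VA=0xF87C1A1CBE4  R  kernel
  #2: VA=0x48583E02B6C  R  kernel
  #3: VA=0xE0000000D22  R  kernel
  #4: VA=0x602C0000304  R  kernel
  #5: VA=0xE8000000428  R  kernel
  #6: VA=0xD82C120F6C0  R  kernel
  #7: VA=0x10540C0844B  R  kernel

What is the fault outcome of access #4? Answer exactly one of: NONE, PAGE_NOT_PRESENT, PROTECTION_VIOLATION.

Walk each access:
#0 VA=0xE8000000428 (r,kernel):
  lvl0: tbl 0x3C, slot 29 ⇒ 0x3F087 (P1/RW1/US1/PS1)
  ✓ 0x3F428 (huge @L0)  — 1 lookups
#1 VA=0xF87C1A1CBE4 (r,kernel):
  lvl0: tbl 0x3C, slot 31 ⇒ 0x43007 (P1/RW1/US1/PS0)
  lvl1: tbl 0x43, slot 31 ⇒ 0x47007 (P1/RW1/US1/PS0)
  lvl2: tbl 0x47, slot 13 ⇒ 0x4B007 (P1/RW1/US1/PS0)
  lvl3: tbl 0x4B, slot 28 ⇒ 0x4D007 (P1/RW1/US1/PS0)
  ✓ 0x4DBE4  — 4 lookups
#2 VA=0x48583E02B6C (r,kernel):
  lvl0: tbl 0x3C, slot 9 ⇒ 0x50007 (P1/RW1/US1/PS0)
  lvl1: tbl 0x50, slot 22 ⇒ 0x54007 (P1/RW1/US1/PS0)
  lvl2: tbl 0x54, slot 31 ⇒ 0x57007 (P1/RW1/US1/PS0)
  lvl3: tbl 0x57, slot 2 ⇒ 0x59007 (P1/RW1/US1/PS0)
  ✓ 0x59B6C  — 4 lookups
#3 VA=0xE0000000D22 (r,kernel):
  lvl0: tbl 0x3C, slot 28 ⇒ 0x5B087 (P1/RW1/US1/PS1)
  ✓ 0x5BD22 (huge @L0)  — 1 lookups
#4 VA=0x602C0000304 (r,kernel):
  lvl0: tbl 0x3C, slot 12 ⇒ 0x5C007 (P1/RW1/US1/PS0)
  lvl1: tbl 0x5C, slot 11 ⇒ 0x60087 (P1/RW1/US1/PS1)
  ✓ 0x60304 (huge @L1)  — 2 lookups
#5 VA=0xE8000000428 (r,kernel):
  lvl0: tbl 0x3C, slot 29 ⇒ 0x3F087 (P1/RW1/US1/PS1)
  ✓ 0x3F428 (huge @L0)  — 1 lookups
#6 VA=0xD82C120F6C0 (r,kernel):
  lvl0: tbl 0x3C, slot 27 ⇒ 0x63007 (P1/RW1/US1/PS0)
  lvl1: tbl 0x63, slot 11 ⇒ 0x65007 (P1/RW1/US1/PS0)
  lvl2: tbl 0x65, slot 9 ⇒ 0x69007 (P1/RW1/US1/PS0)
  lvl3: tbl 0x69, slot 15 ⇒ 0x6C007 (P1/RW1/US1/PS0)
  ✓ 0x6C6C0  — 4 lookups
#7 VA=0x10540C0844B (r,kernel):
  lvl0: tbl 0x3C, slot 2 ⇒ 0x6D007 (P1/RW1/US1/PS0)
  lvl1: tbl 0x6D, slot 21 ⇒ 0x70007 (P1/RW1/US1/PS0)
  lvl2: tbl 0x70, slot 6 ⇒ 0x71007 (P1/RW1/US1/PS0)
  lvl3: tbl 0x71, slot 8 ⇒ 0x75007 (P1/RW1/US1/PS0)
  ✓ 0x7544B  — 4 lookups

Access #4 fault: NONE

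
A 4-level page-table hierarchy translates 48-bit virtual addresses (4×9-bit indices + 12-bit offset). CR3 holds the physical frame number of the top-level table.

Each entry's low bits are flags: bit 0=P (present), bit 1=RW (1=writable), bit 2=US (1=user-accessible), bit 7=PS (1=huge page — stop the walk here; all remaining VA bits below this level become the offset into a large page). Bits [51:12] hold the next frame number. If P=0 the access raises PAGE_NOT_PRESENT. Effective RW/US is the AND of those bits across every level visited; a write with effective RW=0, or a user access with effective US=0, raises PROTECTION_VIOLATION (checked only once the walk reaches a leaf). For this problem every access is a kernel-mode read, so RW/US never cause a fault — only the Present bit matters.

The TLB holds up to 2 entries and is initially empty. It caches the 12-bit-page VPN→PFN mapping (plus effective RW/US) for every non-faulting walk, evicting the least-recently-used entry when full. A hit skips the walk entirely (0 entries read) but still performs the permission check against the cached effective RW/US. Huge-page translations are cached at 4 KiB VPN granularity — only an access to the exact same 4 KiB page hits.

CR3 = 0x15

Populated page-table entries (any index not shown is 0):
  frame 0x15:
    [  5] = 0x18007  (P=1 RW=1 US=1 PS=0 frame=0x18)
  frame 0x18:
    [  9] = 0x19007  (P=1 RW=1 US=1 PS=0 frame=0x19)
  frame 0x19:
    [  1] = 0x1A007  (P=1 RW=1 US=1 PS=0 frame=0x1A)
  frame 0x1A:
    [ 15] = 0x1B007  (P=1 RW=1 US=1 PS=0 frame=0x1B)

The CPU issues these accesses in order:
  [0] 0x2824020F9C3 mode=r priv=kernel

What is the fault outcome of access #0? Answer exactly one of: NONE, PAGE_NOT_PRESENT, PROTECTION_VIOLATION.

Walk each access:
#0 VA=0x2824020F9C3 (r,kernel):
  [0] read 0x15 idx=5: raw=0x18007 flags P=1 W=1 U=1 S=0
  [1] read 0x18 idx=9: raw=0x19007 flags P=1 W=1 U=1 S=0
  [2] read 0x19 idx=1: raw=0x1A007 flags P=1 W=1 U=1 S=0
  [3] read 0x1A idx=15: raw=0x1B007 flags P=1 W=1 U=1 S=0
  → PA=0x1B9C3  (4 entries read)

Access #0 fault: NONE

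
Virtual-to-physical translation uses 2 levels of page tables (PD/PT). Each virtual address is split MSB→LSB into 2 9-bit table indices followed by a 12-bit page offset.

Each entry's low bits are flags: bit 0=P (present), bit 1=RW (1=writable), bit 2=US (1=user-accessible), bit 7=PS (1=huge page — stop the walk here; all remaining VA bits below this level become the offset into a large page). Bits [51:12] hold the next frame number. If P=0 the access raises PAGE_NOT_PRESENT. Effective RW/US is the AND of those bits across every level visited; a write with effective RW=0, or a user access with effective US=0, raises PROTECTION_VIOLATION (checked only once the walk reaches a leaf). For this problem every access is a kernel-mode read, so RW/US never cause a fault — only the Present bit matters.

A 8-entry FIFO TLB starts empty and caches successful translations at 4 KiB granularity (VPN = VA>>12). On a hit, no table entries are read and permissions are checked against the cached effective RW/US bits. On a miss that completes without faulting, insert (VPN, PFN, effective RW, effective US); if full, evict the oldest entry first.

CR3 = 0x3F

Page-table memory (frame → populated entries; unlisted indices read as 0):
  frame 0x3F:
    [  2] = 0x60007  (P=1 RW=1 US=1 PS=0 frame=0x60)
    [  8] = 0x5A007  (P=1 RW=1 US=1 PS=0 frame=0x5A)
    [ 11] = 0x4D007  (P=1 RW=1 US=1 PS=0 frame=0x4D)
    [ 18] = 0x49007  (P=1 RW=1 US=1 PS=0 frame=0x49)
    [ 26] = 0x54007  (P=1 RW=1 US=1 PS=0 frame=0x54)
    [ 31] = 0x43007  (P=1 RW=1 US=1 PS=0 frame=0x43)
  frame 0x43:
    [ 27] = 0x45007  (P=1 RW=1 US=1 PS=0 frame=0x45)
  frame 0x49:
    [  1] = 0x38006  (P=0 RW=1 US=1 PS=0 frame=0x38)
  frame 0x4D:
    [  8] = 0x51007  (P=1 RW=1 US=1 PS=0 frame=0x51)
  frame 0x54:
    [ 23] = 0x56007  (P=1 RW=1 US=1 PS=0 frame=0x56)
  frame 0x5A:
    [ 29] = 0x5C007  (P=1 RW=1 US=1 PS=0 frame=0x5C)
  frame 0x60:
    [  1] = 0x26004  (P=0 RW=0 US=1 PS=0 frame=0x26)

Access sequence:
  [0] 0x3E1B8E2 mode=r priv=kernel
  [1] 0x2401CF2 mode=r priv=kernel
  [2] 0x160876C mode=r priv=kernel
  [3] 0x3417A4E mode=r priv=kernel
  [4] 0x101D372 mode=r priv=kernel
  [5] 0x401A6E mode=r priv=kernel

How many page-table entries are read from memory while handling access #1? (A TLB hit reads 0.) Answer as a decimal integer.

Trace:
#0 VA=0x3E1B8E2 (r,kernel):
  [0] read 0x3F idx=31: raw=0x43007 flags P=1 W=1 U=1 S=0
  [1] read 0x43 idx=27: raw=0x45007 flags P=1 W=1 U=1 S=0
  ✓ 0x458E2  — 2 lookups
#1 VA=0x2401CF2 (r,kernel):
  [0] read 0x3F idx=18: raw=0x49007 flags P=1 W=1 U=1 S=0
  [1] read 0x49 idx=1: raw=0x38006 flags P=0 W=1 U=1 S=0
  ✗ PAGE_NOT_PRESENT  [2 reads]
#2 VA=0x160876C (r,kernel):
  [0] read 0x3F idx=11: raw=0x4D007 flags P=1 W=1 U=1 S=0
  [1] read 0x4D idx=8: raw=0x51007 flags P=1 W=1 U=1 S=0
  ✓ 0x5176C  — 2 lookups
#3 VA=0x3417A4E (r,kernel):
  [0] read 0x3F idx=26: raw=0x54007 flags P=1 W=1 U=1 S=0
  [1] read 0x54 idx=23: raw=0x56007 flags P=1 W=1 U=1 S=0
  ✓ 0x56A4E  — 2 lookups
#4 VA=0x101D372 (r,kernel):
  [0] read 0x3F idx=8: raw=0x5A007 flags P=1 W=1 U=1 S=0
  [1] read 0x5A idx=29: raw=0x5C007 flags P=1 W=1 U=1 S=0
  ✓ 0x5C372  — 2 lookups
#5 VA=0x401A6E (r,kernel):
  [0] read 0x3F idx=2: raw=0x60007 flags P=1 W=1 U=1 S=0
  [1] read 0x60 idx=1: raw=0x26004 flags P=0 W=0 U=1 S=0
  ✗ PAGE_NOT_PRESENT  [2 reads]

Entries read for #1: 2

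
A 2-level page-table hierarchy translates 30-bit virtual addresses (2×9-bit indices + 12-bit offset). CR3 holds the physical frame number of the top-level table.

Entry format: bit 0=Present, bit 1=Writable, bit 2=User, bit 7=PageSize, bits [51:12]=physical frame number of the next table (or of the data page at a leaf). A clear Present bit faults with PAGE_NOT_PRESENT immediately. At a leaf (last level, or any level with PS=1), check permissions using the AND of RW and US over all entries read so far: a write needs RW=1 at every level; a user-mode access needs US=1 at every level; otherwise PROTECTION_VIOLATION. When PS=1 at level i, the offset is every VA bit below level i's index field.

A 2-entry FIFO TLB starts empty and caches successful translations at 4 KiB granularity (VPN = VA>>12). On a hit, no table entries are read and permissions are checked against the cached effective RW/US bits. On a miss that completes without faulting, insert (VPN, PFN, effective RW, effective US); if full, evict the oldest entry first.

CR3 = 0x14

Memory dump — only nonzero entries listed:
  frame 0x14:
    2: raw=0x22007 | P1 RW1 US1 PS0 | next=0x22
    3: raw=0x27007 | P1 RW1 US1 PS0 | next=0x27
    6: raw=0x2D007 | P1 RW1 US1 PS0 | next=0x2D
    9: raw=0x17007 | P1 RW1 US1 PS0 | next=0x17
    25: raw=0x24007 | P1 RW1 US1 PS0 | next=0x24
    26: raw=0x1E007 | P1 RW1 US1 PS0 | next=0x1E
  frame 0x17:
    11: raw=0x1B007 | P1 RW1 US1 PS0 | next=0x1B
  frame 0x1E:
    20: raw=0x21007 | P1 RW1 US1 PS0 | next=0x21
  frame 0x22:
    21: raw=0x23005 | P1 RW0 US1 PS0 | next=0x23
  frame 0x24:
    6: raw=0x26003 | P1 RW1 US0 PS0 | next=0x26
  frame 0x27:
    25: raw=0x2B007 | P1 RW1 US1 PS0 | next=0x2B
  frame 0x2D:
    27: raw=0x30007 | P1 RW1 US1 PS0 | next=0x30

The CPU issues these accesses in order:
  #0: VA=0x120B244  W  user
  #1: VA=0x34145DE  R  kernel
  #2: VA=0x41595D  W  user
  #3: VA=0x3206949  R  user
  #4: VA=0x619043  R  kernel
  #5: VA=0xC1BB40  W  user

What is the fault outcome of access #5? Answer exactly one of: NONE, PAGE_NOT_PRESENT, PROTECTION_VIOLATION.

Walk each access:
#0 VA=0x120B244 (w,user):
  L0 @0x14[9] → 0x17007  P=1,RW=1,US=1,PS=0
  L1 @0x17[11] → 0x1B007  P=1,RW=1,US=1,PS=0
  ⇒ phys 0x1B244  [2 reads]
#1 VA=0x34145DE (r,kernel):
  L0 @0x14[26] → 0x1E007  P=1,RW=1,US=1,PS=0
  L1 @0x1E[20] → 0x21007  P=1,RW=1,US=1,PS=0
  ⇒ phys 0x215DE  [2 reads]
#2 VA=0x41595D (w,user):
  L0 @0x14[2] → 0x22007  P=1,RW=1,US=1,PS=0
  L1 @0x22[21] → 0x23005  P=1,RW=0,US=1,PS=0
  ✗ PROTECTION_VIOLATION  [2 reads]
#3 VA=0x3206949 (r,user):
  L0 @0x14[25] → 0x24007  P=1,RW=1,US=1,PS=0
  L1 @0x24[6] → 0x26003  P=1,RW=1,US=0,PS=0
  ✗ PROTECTION_VIOLATION  [2 reads]
#4 VA=0x619043 (r,kernel):
  L0 @0x14[3] → 0x27007  P=1,RW=1,US=1,PS=0
  L1 @0x27[25] → 0x2B007  P=1,RW=1,US=1,PS=0
  ⇒ phys 0x2B043  [2 reads]
#5 VA=0xC1BB40 (w,user):
  L0 @0x14[6] → 0x2D007  P=1,RW=1,US=1,PS=0
  L1 @0x2D[27] → 0x30007  P=1,RW=1,US=1,PS=0
  ⇒ phys 0x30B40  [2 reads]

Access #5 fault: NONE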